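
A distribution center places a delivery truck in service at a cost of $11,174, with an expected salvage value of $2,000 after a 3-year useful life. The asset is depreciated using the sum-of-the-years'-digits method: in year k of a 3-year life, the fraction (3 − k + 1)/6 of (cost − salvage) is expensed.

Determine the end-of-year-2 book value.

$3,529

Depreciable base = $11,174 − $2,000 = $9,174.
Sum of the years' digits = 3+2+1 = 6.
Year 1: $9,174 × 3/6 = $4,587. Book value $6,587.
Year 2: $9,174 × 2/6 = $3,058. Book value $3,529.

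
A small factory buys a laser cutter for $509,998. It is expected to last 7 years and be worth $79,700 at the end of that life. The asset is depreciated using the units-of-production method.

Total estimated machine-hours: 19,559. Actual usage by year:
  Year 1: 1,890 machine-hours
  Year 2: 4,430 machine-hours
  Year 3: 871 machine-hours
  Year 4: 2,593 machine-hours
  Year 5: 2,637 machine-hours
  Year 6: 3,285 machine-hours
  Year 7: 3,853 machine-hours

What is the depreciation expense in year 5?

Depreciable base = $509,998 − $79,700 = $430,298.
Rate = $430,298 / 19,559 machine-hours = $22 per machine-hour.
Year 1: 1,890 × $22 = $41,580. Book value $468,418.
Year 2: 4,430 × $22 = $97,460. Book value $370,958.
Year 3: 871 × $22 = $19,162. Book value $351,796.
Year 4: 2,593 × $22 = $57,046. Book value $294,750.
Year 5: 2,637 × $22 = $58,014. Book value $236,736.

$58,014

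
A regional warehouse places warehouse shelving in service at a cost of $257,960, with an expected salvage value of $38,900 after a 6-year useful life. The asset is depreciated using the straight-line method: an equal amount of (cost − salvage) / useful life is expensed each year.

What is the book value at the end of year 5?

$75,410

Depreciable base = $257,960 − $38,900 = $219,060.
Annual expense = $219,060 / 6 = $36,510.
End of year 1: book value $221,450.
End of year 2: book value $184,940.
End of year 3: book value $148,430.
End of year 4: book value $111,920.
End of year 5: book value $75,410.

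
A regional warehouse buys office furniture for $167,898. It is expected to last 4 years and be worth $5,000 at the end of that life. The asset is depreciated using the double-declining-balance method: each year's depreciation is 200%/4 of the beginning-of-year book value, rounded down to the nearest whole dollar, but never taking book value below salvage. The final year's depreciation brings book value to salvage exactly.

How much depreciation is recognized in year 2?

$41,974

Depreciable base = $167,898 − $5,000 = $162,898.
Year 1: ⌊$167,898 × 200%/4⌋ = $83,949. Book value $83,949.
Year 2: ⌊$83,949 × 200%/4⌋ = $41,974. Book value $41,975.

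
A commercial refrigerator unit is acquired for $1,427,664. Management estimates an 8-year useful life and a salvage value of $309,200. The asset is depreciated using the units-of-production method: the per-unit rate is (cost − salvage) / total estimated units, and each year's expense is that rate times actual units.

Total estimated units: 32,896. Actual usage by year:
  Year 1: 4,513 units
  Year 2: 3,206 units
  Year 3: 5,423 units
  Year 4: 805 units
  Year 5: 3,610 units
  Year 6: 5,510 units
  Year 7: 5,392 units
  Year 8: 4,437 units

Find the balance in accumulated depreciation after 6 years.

$784,278

Depreciable base = $1,427,664 − $309,200 = $1,118,464.
Rate = $1,118,464 / 32,896 units = $34 per unit.
Year 1: 4,513 × $34 = $153,442. Book value $1,274,222.
Year 2: 3,206 × $34 = $109,004. Book value $1,165,218.
Year 3: 5,423 × $34 = $184,382. Book value $980,836.
Year 4: 805 × $34 = $27,370. Book value $953,466.
Year 5: 3,610 × $34 = $122,740. Book value $830,726.
Year 6: 5,510 × $34 = $187,340. Book value $643,386.
Accumulated through year 6 = $1,427,664 − $643,386 = $784,278.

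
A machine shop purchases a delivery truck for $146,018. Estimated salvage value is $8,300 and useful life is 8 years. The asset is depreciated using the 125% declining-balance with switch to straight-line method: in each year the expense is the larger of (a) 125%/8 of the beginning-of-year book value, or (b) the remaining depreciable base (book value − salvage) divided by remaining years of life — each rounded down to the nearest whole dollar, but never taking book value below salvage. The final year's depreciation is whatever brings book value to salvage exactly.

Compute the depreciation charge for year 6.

Depreciable base = $146,018 − $8,300 = $137,718.
Year 1: DB = ⌊$146,018 × 125%/8⌋ = $22,815; SL = ⌊$137,718/8⌋ = $17,214 → take DB $22,815. Book value $123,203.
Year 2: DB = ⌊$123,203 × 125%/8⌋ = $19,250; SL = ⌊$114,903/7⌋ = $16,414 → take DB $19,250. Book value $103,953.
Year 3: DB = ⌊$103,953 × 125%/8⌋ = $16,242; SL = ⌊$95,653/6⌋ = $15,942 → take DB $16,242. Book value $87,711.
Year 4: DB = ⌊$87,711 × 125%/8⌋ = $13,704; SL = ⌊$79,411/5⌋ = $15,882 → take SL $15,882. Book value $71,829.
Year 5: DB = ⌊$71,829 × 125%/8⌋ = $11,223; SL = ⌊$63,529/4⌋ = $15,882 → take SL $15,882. Book value $55,947.
Year 6: DB = ⌊$55,947 × 125%/8⌋ = $8,741; SL = ⌊$47,647/3⌋ = $15,882 → take SL $15,882. Book value $40,065.

$15,882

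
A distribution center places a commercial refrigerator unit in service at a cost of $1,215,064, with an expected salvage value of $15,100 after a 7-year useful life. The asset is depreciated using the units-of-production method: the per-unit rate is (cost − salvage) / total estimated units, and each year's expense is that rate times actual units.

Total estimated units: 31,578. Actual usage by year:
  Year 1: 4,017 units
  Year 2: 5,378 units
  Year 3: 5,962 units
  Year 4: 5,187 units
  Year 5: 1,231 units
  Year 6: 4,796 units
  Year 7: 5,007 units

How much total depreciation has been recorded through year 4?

$780,672

Depreciable base = $1,215,064 − $15,100 = $1,199,964.
Rate = $1,199,964 / 31,578 units = $38 per unit.
Year 1: 4,017 × $38 = $152,646. Book value $1,062,418.
Year 2: 5,378 × $38 = $204,364. Book value $858,054.
Year 3: 5,962 × $38 = $226,556. Book value $631,498.
Year 4: 5,187 × $38 = $197,106. Book value $434,392.
Accumulated through year 4 = $1,215,064 − $434,392 = $780,672.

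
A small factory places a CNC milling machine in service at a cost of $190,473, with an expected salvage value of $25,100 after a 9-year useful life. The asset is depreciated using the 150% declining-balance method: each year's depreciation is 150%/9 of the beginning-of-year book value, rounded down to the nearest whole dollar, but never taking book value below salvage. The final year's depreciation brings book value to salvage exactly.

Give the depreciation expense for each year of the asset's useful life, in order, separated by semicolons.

Depreciable base = $190,473 − $25,100 = $165,373.
Year 1: ⌊$190,473 × 150%/9⌋ = $31,745. Book value $158,728.
Year 2: ⌊$158,728 × 150%/9⌋ = $26,454. Book value $132,274.
Year 3: ⌊$132,274 × 150%/9⌋ = $22,045. Book value $110,229.
Year 4: ⌊$110,229 × 150%/9⌋ = $18,371. Book value $91,858.
Year 5: ⌊$91,858 × 150%/9⌋ = $15,309. Book value $76,549.
Year 6: ⌊$76,549 × 150%/9⌋ = $12,758. Book value $63,791.
Year 7: ⌊$63,791 × 150%/9⌋ = $10,631. Book value $53,160.
Year 8: ⌊$53,160 × 150%/9⌋ = $8,860. Book value $44,300.
Year 9 (final): $44,300 − $25,100 = $19,200. Book value $25,100.

$31,745; $26,454; $22,045; $18,371; $15,309; $12,758; $10,631; $8,860; $19,200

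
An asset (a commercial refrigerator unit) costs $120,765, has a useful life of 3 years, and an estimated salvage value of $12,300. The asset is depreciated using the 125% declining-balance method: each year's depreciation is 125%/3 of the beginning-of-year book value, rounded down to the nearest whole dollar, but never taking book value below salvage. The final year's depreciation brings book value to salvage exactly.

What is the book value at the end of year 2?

Depreciable base = $120,765 − $12,300 = $108,465.
Year 1: ⌊$120,765 × 125%/3⌋ = $50,318. Book value $70,447.
Year 2: ⌊$70,447 × 125%/3⌋ = $29,352. Book value $41,095.

$41,095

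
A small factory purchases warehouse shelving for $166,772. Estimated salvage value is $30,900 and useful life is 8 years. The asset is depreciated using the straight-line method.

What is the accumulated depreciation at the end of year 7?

$118,888

Depreciable base = $166,772 − $30,900 = $135,872.
Annual expense = $135,872 / 8 = $16,984.
End of year 1: book value $149,788.
End of year 2: book value $132,804.
End of year 3: book value $115,820.
End of year 4: book value $98,836.
End of year 5: book value $81,852.
End of year 6: book value $64,868.
End of year 7: book value $47,884.
Accumulated through year 7 = $166,772 − $47,884 = $118,888.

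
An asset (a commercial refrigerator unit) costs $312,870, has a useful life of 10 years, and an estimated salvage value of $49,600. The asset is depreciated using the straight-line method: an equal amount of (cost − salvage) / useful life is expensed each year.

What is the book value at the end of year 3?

Depreciable base = $312,870 − $49,600 = $263,270.
Annual expense = $263,270 / 10 = $26,327.
End of year 1: book value $286,543.
End of year 2: book value $260,216.
End of year 3: book value $233,889.

$233,889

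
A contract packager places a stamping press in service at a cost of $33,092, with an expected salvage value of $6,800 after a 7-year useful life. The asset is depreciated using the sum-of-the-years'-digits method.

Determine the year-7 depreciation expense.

$939

Depreciable base = $33,092 − $6,800 = $26,292.
Sum of the years' digits = 7+6+5+4+3+2+1 = 28.
Year 1: $26,292 × 7/28 = $6,573. Book value $26,519.
Year 2: $26,292 × 6/28 = $5,634. Book value $20,885.
Year 3: $26,292 × 5/28 = $4,695. Book value $16,190.
Year 4: $26,292 × 4/28 = $3,756. Book value $12,434.
Year 5: $26,292 × 3/28 = $2,817. Book value $9,617.
Year 6: $26,292 × 2/28 = $1,878. Book value $7,739.
Year 7: $26,292 × 1/28 = $939. Book value $6,800.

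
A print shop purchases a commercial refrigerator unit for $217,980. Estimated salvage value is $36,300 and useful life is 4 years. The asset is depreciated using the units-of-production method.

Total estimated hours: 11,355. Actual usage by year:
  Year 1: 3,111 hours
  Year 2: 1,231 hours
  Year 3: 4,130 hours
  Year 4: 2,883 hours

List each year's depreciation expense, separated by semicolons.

Depreciable base = $217,980 − $36,300 = $181,680.
Rate = $181,680 / 11,355 hours = $16 per hour.
Year 1: 3,111 × $16 = $49,776. Book value $168,204.
Year 2: 1,231 × $16 = $19,696. Book value $148,508.
Year 3: 4,130 × $16 = $66,080. Book value $82,428.
Year 4: 2,883 × $16 = $46,128. Book value $36,300.

$49,776; $19,696; $66,080; $46,128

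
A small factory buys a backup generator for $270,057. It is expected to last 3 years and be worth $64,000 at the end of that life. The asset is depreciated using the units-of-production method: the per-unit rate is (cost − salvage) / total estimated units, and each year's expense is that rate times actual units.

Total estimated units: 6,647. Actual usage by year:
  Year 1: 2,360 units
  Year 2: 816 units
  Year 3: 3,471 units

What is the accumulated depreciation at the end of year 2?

Depreciable base = $270,057 − $64,000 = $206,057.
Rate = $206,057 / 6,647 units = $31 per unit.
Year 1: 2,360 × $31 = $73,160. Book value $196,897.
Year 2: 816 × $31 = $25,296. Book value $171,601.
Accumulated through year 2 = $270,057 − $171,601 = $98,456.

$98,456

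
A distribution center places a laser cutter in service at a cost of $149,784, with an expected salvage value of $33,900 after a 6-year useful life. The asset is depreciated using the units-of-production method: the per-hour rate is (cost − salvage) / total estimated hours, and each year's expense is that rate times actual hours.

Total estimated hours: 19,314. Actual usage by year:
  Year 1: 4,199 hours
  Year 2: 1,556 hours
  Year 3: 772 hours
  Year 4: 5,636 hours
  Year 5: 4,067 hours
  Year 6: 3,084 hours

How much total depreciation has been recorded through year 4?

$72,978

Depreciable base = $149,784 − $33,900 = $115,884.
Rate = $115,884 / 19,314 hours = $6 per hour.
Year 1: 4,199 × $6 = $25,194. Book value $124,590.
Year 2: 1,556 × $6 = $9,336. Book value $115,254.
Year 3: 772 × $6 = $4,632. Book value $110,622.
Year 4: 5,636 × $6 = $33,816. Book value $76,806.
Accumulated through year 4 = $149,784 − $76,806 = $72,978.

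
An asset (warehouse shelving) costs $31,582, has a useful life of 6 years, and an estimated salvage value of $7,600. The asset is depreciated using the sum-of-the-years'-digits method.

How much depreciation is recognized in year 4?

$3,426

Depreciable base = $31,582 − $7,600 = $23,982.
Sum of the years' digits = 6+5+4+3+2+1 = 21.
Year 1: $23,982 × 6/21 = $6,852. Book value $24,730.
Year 2: $23,982 × 5/21 = $5,710. Book value $19,020.
Year 3: $23,982 × 4/21 = $4,568. Book value $14,452.
Year 4: $23,982 × 3/21 = $3,426. Book value $11,026.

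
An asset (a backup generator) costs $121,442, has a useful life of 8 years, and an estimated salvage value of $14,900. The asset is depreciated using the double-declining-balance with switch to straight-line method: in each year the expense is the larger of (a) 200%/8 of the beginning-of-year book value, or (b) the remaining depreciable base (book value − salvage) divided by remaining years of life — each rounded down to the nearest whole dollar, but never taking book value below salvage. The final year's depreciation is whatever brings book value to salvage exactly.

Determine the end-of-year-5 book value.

Depreciable base = $121,442 − $14,900 = $106,542.
Year 1: DB = ⌊$121,442 × 200%/8⌋ = $30,360; SL = ⌊$106,542/8⌋ = $13,317 → take DB $30,360. Book value $91,082.
Year 2: DB = ⌊$91,082 × 200%/8⌋ = $22,770; SL = ⌊$76,182/7⌋ = $10,883 → take DB $22,770. Book value $68,312.
Year 3: DB = ⌊$68,312 × 200%/8⌋ = $17,078; SL = ⌊$53,412/6⌋ = $8,902 → take DB $17,078. Book value $51,234.
Year 4: DB = ⌊$51,234 × 200%/8⌋ = $12,808; SL = ⌊$36,334/5⌋ = $7,266 → take DB $12,808. Book value $38,426.
Year 5: DB = ⌊$38,426 × 200%/8⌋ = $9,606; SL = ⌊$23,526/4⌋ = $5,881 → take DB $9,606. Book value $28,820.

$28,820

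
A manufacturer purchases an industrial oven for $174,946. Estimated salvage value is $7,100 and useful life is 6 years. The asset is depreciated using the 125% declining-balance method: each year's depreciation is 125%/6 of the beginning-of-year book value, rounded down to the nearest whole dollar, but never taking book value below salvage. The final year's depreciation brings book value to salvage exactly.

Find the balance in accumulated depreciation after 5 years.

Depreciable base = $174,946 − $7,100 = $167,846.
Year 1: ⌊$174,946 × 125%/6⌋ = $36,447. Book value $138,499.
Year 2: ⌊$138,499 × 125%/6⌋ = $28,853. Book value $109,646.
Year 3: ⌊$109,646 × 125%/6⌋ = $22,842. Book value $86,804.
Year 4: ⌊$86,804 × 125%/6⌋ = $18,084. Book value $68,720.
Year 5: ⌊$68,720 × 125%/6⌋ = $14,316. Book value $54,404.
Accumulated through year 5 = $174,946 − $54,404 = $120,542.

$120,542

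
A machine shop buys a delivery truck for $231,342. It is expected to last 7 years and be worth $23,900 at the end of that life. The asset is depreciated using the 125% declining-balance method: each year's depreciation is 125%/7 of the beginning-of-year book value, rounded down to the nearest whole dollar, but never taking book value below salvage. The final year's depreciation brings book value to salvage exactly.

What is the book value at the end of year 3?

Depreciable base = $231,342 − $23,900 = $207,442.
Year 1: ⌊$231,342 × 125%/7⌋ = $41,311. Book value $190,031.
Year 2: ⌊$190,031 × 125%/7⌋ = $33,934. Book value $156,097.
Year 3: ⌊$156,097 × 125%/7⌋ = $27,874. Book value $128,223.

$128,223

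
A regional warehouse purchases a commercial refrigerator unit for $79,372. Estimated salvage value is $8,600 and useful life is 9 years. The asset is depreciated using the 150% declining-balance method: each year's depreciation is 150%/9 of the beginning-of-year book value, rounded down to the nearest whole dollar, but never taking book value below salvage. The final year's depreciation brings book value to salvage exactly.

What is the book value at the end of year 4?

$38,279

Depreciable base = $79,372 − $8,600 = $70,772.
Year 1: ⌊$79,372 × 150%/9⌋ = $13,228. Book value $66,144.
Year 2: ⌊$66,144 × 150%/9⌋ = $11,024. Book value $55,120.
Year 3: ⌊$55,120 × 150%/9⌋ = $9,186. Book value $45,934.
Year 4: ⌊$45,934 × 150%/9⌋ = $7,655. Book value $38,279.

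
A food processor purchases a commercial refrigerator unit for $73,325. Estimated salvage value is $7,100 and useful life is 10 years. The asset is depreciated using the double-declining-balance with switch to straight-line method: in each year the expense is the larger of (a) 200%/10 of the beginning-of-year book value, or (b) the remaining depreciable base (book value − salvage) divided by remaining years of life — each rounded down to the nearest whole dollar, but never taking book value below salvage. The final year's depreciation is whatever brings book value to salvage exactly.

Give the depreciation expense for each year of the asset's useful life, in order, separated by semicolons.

$14,665; $11,732; $9,385; $7,508; $6,007; $4,805; $3,844; $3,075; $2,602; $2,602

Depreciable base = $73,325 − $7,100 = $66,225.
Year 1: DB = ⌊$73,325 × 200%/10⌋ = $14,665; SL = ⌊$66,225/10⌋ = $6,622 → take DB $14,665. Book value $58,660.
Year 2: DB = ⌊$58,660 × 200%/10⌋ = $11,732; SL = ⌊$51,560/9⌋ = $5,728 → take DB $11,732. Book value $46,928.
Year 3: DB = ⌊$46,928 × 200%/10⌋ = $9,385; SL = ⌊$39,828/8⌋ = $4,978 → take DB $9,385. Book value $37,543.
Year 4: DB = ⌊$37,543 × 200%/10⌋ = $7,508; SL = ⌊$30,443/7⌋ = $4,349 → take DB $7,508. Book value $30,035.
Year 5: DB = ⌊$30,035 × 200%/10⌋ = $6,007; SL = ⌊$22,935/6⌋ = $3,822 → take DB $6,007. Book value $24,028.
Year 6: DB = ⌊$24,028 × 200%/10⌋ = $4,805; SL = ⌊$16,928/5⌋ = $3,385 → take DB $4,805. Book value $19,223.
Year 7: DB = ⌊$19,223 × 200%/10⌋ = $3,844; SL = ⌊$12,123/4⌋ = $3,030 → take DB $3,844. Book value $15,379.
Year 8: DB = ⌊$15,379 × 200%/10⌋ = $3,075; SL = ⌊$8,279/3⌋ = $2,759 → take DB $3,075. Book value $12,304.
Year 9: DB = ⌊$12,304 × 200%/10⌋ = $2,460; SL = ⌊$5,204/2⌋ = $2,602 → take SL $2,602. Book value $9,702.
Year 10 (final): $9,702 − $7,100 = $2,602. Book value $7,100.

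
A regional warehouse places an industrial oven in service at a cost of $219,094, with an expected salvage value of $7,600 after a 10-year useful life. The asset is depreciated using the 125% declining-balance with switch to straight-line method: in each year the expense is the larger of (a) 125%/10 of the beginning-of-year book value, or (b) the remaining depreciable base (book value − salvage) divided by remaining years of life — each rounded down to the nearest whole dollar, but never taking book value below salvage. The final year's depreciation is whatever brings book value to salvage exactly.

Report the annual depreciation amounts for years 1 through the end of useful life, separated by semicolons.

Depreciable base = $219,094 − $7,600 = $211,494.
Year 1: DB = ⌊$219,094 × 125%/10⌋ = $27,386; SL = ⌊$211,494/10⌋ = $21,149 → take DB $27,386. Book value $191,708.
Year 2: DB = ⌊$191,708 × 125%/10⌋ = $23,963; SL = ⌊$184,108/9⌋ = $20,456 → take DB $23,963. Book value $167,745.
Year 3: DB = ⌊$167,745 × 125%/10⌋ = $20,968; SL = ⌊$160,145/8⌋ = $20,018 → take DB $20,968. Book value $146,777.
Year 4: DB = ⌊$146,777 × 125%/10⌋ = $18,347; SL = ⌊$139,177/7⌋ = $19,882 → take SL $19,882. Book value $126,895.
Year 5: DB = ⌊$126,895 × 125%/10⌋ = $15,861; SL = ⌊$119,295/6⌋ = $19,882 → take SL $19,882. Book value $107,013.
Year 6: DB = ⌊$107,013 × 125%/10⌋ = $13,376; SL = ⌊$99,413/5⌋ = $19,882 → take SL $19,882. Book value $87,131.
Year 7: DB = ⌊$87,131 × 125%/10⌋ = $10,891; SL = ⌊$79,531/4⌋ = $19,882 → take SL $19,882. Book value $67,249.
Year 8: DB = ⌊$67,249 × 125%/10⌋ = $8,406; SL = ⌊$59,649/3⌋ = $19,883 → take SL $19,883. Book value $47,366.
Year 9: DB = ⌊$47,366 × 125%/10⌋ = $5,920; SL = ⌊$39,766/2⌋ = $19,883 → take SL $19,883. Book value $27,483.
Year 10 (final): $27,483 − $7,600 = $19,883. Book value $7,600.

$27,386; $23,963; $20,968; $19,882; $19,882; $19,882; $19,882; $19,883; $19,883; $19,883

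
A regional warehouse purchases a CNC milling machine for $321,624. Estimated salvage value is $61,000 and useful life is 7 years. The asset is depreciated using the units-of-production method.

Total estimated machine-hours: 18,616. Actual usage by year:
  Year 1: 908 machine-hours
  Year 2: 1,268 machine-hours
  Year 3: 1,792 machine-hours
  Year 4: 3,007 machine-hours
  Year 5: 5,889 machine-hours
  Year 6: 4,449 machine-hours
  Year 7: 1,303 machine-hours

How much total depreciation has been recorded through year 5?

$180,096

Depreciable base = $321,624 − $61,000 = $260,624.
Rate = $260,624 / 18,616 machine-hours = $14 per machine-hour.
Year 1: 908 × $14 = $12,712. Book value $308,912.
Year 2: 1,268 × $14 = $17,752. Book value $291,160.
Year 3: 1,792 × $14 = $25,088. Book value $266,072.
Year 4: 3,007 × $14 = $42,098. Book value $223,974.
Year 5: 5,889 × $14 = $82,446. Book value $141,528.
Accumulated through year 5 = $321,624 − $141,528 = $180,096.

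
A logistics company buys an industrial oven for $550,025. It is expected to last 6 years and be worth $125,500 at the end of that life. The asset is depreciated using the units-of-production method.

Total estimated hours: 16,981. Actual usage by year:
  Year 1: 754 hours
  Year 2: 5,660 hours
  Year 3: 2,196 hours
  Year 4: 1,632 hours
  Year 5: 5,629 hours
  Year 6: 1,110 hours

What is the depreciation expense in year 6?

Depreciable base = $550,025 − $125,500 = $424,525.
Rate = $424,525 / 16,981 hours = $25 per hour.
Year 1: 754 × $25 = $18,850. Book value $531,175.
Year 2: 5,660 × $25 = $141,500. Book value $389,675.
Year 3: 2,196 × $25 = $54,900. Book value $334,775.
Year 4: 1,632 × $25 = $40,800. Book value $293,975.
Year 5: 5,629 × $25 = $140,725. Book value $153,250.
Year 6: 1,110 × $25 = $27,750. Book value $125,500.

$27,750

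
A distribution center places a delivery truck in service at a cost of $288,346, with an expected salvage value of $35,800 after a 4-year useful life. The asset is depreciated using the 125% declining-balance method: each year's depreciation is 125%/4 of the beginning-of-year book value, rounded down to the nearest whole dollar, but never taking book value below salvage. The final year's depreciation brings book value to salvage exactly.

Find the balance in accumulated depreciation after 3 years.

$194,647

Depreciable base = $288,346 − $35,800 = $252,546.
Year 1: ⌊$288,346 × 125%/4⌋ = $90,108. Book value $198,238.
Year 2: ⌊$198,238 × 125%/4⌋ = $61,949. Book value $136,289.
Year 3: ⌊$136,289 × 125%/4⌋ = $42,590. Book value $93,699.
Accumulated through year 3 = $288,346 − $93,699 = $194,647.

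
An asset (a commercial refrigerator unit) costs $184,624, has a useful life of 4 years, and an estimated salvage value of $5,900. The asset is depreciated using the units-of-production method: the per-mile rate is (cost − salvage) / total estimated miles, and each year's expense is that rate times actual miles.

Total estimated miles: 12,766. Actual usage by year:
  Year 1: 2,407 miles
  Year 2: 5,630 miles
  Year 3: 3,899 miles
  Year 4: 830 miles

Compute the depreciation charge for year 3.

$54,586

Depreciable base = $184,624 − $5,900 = $178,724.
Rate = $178,724 / 12,766 miles = $14 per mile.
Year 1: 2,407 × $14 = $33,698. Book value $150,926.
Year 2: 5,630 × $14 = $78,820. Book value $72,106.
Year 3: 3,899 × $14 = $54,586. Book value $17,520.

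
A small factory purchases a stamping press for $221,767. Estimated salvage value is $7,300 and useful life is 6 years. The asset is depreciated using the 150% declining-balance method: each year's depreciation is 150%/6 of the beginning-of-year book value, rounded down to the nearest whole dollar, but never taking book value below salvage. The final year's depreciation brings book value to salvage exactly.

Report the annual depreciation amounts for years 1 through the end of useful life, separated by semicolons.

Depreciable base = $221,767 − $7,300 = $214,467.
Year 1: ⌊$221,767 × 150%/6⌋ = $55,441. Book value $166,326.
Year 2: ⌊$166,326 × 150%/6⌋ = $41,581. Book value $124,745.
Year 3: ⌊$124,745 × 150%/6⌋ = $31,186. Book value $93,559.
Year 4: ⌊$93,559 × 150%/6⌋ = $23,389. Book value $70,170.
Year 5: ⌊$70,170 × 150%/6⌋ = $17,542. Book value $52,628.
Year 6 (final): $52,628 − $7,300 = $45,328. Book value $7,300.

$55,441; $41,581; $31,186; $23,389; $17,542; $45,328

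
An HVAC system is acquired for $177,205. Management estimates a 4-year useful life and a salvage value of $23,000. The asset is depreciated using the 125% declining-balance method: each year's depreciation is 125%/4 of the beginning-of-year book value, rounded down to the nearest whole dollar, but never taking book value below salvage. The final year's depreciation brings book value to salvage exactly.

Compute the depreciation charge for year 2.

$38,071

Depreciable base = $177,205 − $23,000 = $154,205.
Year 1: ⌊$177,205 × 125%/4⌋ = $55,376. Book value $121,829.
Year 2: ⌊$121,829 × 125%/4⌋ = $38,071. Book value $83,758.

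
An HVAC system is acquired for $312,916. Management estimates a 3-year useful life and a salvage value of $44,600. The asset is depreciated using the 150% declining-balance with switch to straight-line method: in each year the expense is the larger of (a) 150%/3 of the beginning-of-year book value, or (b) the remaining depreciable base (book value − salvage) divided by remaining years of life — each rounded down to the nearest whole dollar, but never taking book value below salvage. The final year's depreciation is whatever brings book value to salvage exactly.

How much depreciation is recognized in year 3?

Depreciable base = $312,916 − $44,600 = $268,316.
Year 1: DB = ⌊$312,916 × 150%/3⌋ = $156,458; SL = ⌊$268,316/3⌋ = $89,438 → take DB $156,458. Book value $156,458.
Year 2: DB = ⌊$156,458 × 150%/3⌋ = $78,229; SL = ⌊$111,858/2⌋ = $55,929 → take DB $78,229. Book value $78,229.
Year 3 (final): $78,229 − $44,600 = $33,629. Book value $44,600.

$33,629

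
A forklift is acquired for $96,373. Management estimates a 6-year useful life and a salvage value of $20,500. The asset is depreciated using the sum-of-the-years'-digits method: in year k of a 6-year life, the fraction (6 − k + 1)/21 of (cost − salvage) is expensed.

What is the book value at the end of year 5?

Depreciable base = $96,373 − $20,500 = $75,873.
Sum of the years' digits = 6+5+4+3+2+1 = 21.
Year 1: $75,873 × 6/21 = $21,678. Book value $74,695.
Year 2: $75,873 × 5/21 = $18,065. Book value $56,630.
Year 3: $75,873 × 4/21 = $14,452. Book value $42,178.
Year 4: $75,873 × 3/21 = $10,839. Book value $31,339.
Year 5: $75,873 × 2/21 = $7,226. Book value $24,113.

$24,113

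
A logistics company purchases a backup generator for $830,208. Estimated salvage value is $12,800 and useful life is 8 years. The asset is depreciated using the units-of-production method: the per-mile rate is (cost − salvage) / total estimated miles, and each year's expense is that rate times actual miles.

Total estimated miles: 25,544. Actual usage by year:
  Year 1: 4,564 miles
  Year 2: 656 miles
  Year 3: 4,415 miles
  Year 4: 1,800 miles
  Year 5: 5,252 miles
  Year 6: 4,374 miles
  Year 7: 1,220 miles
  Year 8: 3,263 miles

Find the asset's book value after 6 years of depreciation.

Depreciable base = $830,208 − $12,800 = $817,408.
Rate = $817,408 / 25,544 miles = $32 per mile.
Year 1: 4,564 × $32 = $146,048. Book value $684,160.
Year 2: 656 × $32 = $20,992. Book value $663,168.
Year 3: 4,415 × $32 = $141,280. Book value $521,888.
Year 4: 1,800 × $32 = $57,600. Book value $464,288.
Year 5: 5,252 × $32 = $168,064. Book value $296,224.
Year 6: 4,374 × $32 = $139,968. Book value $156,256.

$156,256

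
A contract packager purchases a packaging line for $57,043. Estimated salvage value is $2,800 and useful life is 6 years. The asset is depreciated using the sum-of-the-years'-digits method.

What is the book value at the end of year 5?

Depreciable base = $57,043 − $2,800 = $54,243.
Sum of the years' digits = 6+5+4+3+2+1 = 21.
Year 1: $54,243 × 6/21 = $15,498. Book value $41,545.
Year 2: $54,243 × 5/21 = $12,915. Book value $28,630.
Year 3: $54,243 × 4/21 = $10,332. Book value $18,298.
Year 4: $54,243 × 3/21 = $7,749. Book value $10,549.
Year 5: $54,243 × 2/21 = $5,166. Book value $5,383.

$5,383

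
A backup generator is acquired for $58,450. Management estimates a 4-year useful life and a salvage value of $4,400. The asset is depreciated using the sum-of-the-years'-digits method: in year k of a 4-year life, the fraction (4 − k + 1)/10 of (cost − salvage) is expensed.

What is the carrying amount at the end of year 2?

Depreciable base = $58,450 − $4,400 = $54,050.
Sum of the years' digits = 4+3+2+1 = 10.
Year 1: $54,050 × 4/10 = $21,620. Book value $36,830.
Year 2: $54,050 × 3/10 = $16,215. Book value $20,615.

$20,615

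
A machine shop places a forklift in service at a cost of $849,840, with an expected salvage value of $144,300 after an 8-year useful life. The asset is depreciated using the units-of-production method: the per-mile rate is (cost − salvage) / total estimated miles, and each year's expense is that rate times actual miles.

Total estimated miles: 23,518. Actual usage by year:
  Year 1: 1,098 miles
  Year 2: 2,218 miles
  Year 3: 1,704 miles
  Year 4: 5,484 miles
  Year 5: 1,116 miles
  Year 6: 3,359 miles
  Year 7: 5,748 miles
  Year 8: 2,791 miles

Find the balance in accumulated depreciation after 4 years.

Depreciable base = $849,840 − $144,300 = $705,540.
Rate = $705,540 / 23,518 miles = $30 per mile.
Year 1: 1,098 × $30 = $32,940. Book value $816,900.
Year 2: 2,218 × $30 = $66,540. Book value $750,360.
Year 3: 1,704 × $30 = $51,120. Book value $699,240.
Year 4: 5,484 × $30 = $164,520. Book value $534,720.
Accumulated through year 4 = $849,840 − $534,720 = $315,120.

$315,120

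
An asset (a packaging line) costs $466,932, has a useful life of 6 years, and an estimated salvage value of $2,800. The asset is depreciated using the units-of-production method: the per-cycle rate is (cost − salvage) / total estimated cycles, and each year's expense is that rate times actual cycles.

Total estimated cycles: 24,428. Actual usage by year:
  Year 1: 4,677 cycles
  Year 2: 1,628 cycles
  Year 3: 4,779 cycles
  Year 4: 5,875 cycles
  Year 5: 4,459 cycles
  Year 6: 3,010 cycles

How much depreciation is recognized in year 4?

$111,625

Depreciable base = $466,932 − $2,800 = $464,132.
Rate = $464,132 / 24,428 cycles = $19 per cycle.
Year 1: 4,677 × $19 = $88,863. Book value $378,069.
Year 2: 1,628 × $19 = $30,932. Book value $347,137.
Year 3: 4,779 × $19 = $90,801. Book value $256,336.
Year 4: 5,875 × $19 = $111,625. Book value $144,711.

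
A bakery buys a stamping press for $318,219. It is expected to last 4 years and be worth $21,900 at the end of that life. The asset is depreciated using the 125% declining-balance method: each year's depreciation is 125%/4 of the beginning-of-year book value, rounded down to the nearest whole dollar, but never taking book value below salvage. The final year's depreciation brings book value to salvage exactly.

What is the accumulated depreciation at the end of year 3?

Depreciable base = $318,219 − $21,900 = $296,319.
Year 1: ⌊$318,219 × 125%/4⌋ = $99,443. Book value $218,776.
Year 2: ⌊$218,776 × 125%/4⌋ = $68,367. Book value $150,409.
Year 3: ⌊$150,409 × 125%/4⌋ = $47,002. Book value $103,407.
Accumulated through year 3 = $318,219 − $103,407 = $214,812.

$214,812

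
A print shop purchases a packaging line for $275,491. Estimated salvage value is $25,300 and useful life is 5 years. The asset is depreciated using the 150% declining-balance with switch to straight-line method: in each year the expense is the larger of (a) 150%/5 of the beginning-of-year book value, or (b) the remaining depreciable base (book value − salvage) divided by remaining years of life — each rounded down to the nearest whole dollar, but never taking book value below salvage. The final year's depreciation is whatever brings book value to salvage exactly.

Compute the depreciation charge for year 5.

$34,597

Depreciable base = $275,491 − $25,300 = $250,191.
Year 1: DB = ⌊$275,491 × 150%/5⌋ = $82,647; SL = ⌊$250,191/5⌋ = $50,038 → take DB $82,647. Book value $192,844.
Year 2: DB = ⌊$192,844 × 150%/5⌋ = $57,853; SL = ⌊$167,544/4⌋ = $41,886 → take DB $57,853. Book value $134,991.
Year 3: DB = ⌊$134,991 × 150%/5⌋ = $40,497; SL = ⌊$109,691/3⌋ = $36,563 → take DB $40,497. Book value $94,494.
Year 4: DB = ⌊$94,494 × 150%/5⌋ = $28,348; SL = ⌊$69,194/2⌋ = $34,597 → take SL $34,597. Book value $59,897.
Year 5 (final): $59,897 − $25,300 = $34,597. Book value $25,300.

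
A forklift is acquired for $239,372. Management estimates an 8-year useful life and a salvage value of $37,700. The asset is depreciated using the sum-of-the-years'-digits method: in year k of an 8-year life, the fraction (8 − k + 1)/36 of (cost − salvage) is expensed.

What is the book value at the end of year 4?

$93,720

Depreciable base = $239,372 − $37,700 = $201,672.
Sum of the years' digits = 8+7+6+5+4+3+2+1 = 36.
Year 1: $201,672 × 8/36 = $44,816. Book value $194,556.
Year 2: $201,672 × 7/36 = $39,214. Book value $155,342.
Year 3: $201,672 × 6/36 = $33,612. Book value $121,730.
Year 4: $201,672 × 5/36 = $28,010. Book value $93,720.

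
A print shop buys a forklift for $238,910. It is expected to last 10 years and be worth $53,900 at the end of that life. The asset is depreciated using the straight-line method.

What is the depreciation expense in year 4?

Depreciable base = $238,910 − $53,900 = $185,010.
Annual expense = $185,010 / 10 = $18,501.

$18,501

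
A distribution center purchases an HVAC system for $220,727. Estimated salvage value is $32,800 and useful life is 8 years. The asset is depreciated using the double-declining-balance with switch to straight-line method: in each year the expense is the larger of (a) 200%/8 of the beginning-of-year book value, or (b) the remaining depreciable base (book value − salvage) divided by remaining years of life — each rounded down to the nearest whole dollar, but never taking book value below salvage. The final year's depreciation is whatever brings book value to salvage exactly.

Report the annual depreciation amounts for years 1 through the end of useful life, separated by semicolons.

$55,181; $41,386; $31,040; $23,280; $17,460; $13,095; $6,485; $0

Depreciable base = $220,727 − $32,800 = $187,927.
Year 1: DB = ⌊$220,727 × 200%/8⌋ = $55,181; SL = ⌊$187,927/8⌋ = $23,490 → take DB $55,181. Book value $165,546.
Year 2: DB = ⌊$165,546 × 200%/8⌋ = $41,386; SL = ⌊$132,746/7⌋ = $18,963 → take DB $41,386. Book value $124,160.
Year 3: DB = ⌊$124,160 × 200%/8⌋ = $31,040; SL = ⌊$91,360/6⌋ = $15,226 → take DB $31,040. Book value $93,120.
Year 4: DB = ⌊$93,120 × 200%/8⌋ = $23,280; SL = ⌊$60,320/5⌋ = $12,064 → take DB $23,280. Book value $69,840.
Year 5: DB = ⌊$69,840 × 200%/8⌋ = $17,460; SL = ⌊$37,040/4⌋ = $9,260 → take DB $17,460. Book value $52,380.
Year 6: DB = ⌊$52,380 × 200%/8⌋ = $13,095; SL = ⌊$19,580/3⌋ = $6,526 → take DB $13,095. Book value $39,285.
Year 7: DB = ⌊$39,285 × 200%/8⌋ = $9,821; SL = ⌊$6,485/2⌋ = $3,242 → take DB $9,821, capped at $6,485. Book value $32,800.
Year 8 (final): $32,800 − $32,800 = $0. Book value $32,800.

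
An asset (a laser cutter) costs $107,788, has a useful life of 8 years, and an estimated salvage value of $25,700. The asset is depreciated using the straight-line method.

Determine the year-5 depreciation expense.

$10,261

Depreciable base = $107,788 − $25,700 = $82,088.
Annual expense = $82,088 / 8 = $10,261.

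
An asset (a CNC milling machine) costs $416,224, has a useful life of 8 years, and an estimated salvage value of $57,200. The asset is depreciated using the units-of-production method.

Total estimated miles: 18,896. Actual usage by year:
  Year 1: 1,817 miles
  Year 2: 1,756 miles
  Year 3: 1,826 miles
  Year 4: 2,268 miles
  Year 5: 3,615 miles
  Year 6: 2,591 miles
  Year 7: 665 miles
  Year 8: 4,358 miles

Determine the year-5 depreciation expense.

Depreciable base = $416,224 − $57,200 = $359,024.
Rate = $359,024 / 18,896 miles = $19 per mile.
Year 1: 1,817 × $19 = $34,523. Book value $381,701.
Year 2: 1,756 × $19 = $33,364. Book value $348,337.
Year 3: 1,826 × $19 = $34,694. Book value $313,643.
Year 4: 2,268 × $19 = $43,092. Book value $270,551.
Year 5: 3,615 × $19 = $68,685. Book value $201,866.

$68,685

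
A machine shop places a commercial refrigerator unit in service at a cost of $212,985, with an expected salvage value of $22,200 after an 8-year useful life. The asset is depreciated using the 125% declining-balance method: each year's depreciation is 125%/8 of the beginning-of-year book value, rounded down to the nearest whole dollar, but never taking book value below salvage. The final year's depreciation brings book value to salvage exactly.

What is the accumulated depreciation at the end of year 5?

$121,904

Depreciable base = $212,985 − $22,200 = $190,785.
Year 1: ⌊$212,985 × 125%/8⌋ = $33,278. Book value $179,707.
Year 2: ⌊$179,707 × 125%/8⌋ = $28,079. Book value $151,628.
Year 3: ⌊$151,628 × 125%/8⌋ = $23,691. Book value $127,937.
Year 4: ⌊$127,937 × 125%/8⌋ = $19,990. Book value $107,947.
Year 5: ⌊$107,947 × 125%/8⌋ = $16,866. Book value $91,081.
Accumulated through year 5 = $212,985 − $91,081 = $121,904.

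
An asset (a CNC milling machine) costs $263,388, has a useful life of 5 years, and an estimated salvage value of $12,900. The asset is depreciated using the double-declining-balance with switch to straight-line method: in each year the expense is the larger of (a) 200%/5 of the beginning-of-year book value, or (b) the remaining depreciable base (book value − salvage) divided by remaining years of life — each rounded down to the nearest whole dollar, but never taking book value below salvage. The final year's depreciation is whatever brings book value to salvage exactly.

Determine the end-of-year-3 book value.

$56,892

Depreciable base = $263,388 − $12,900 = $250,488.
Year 1: DB = ⌊$263,388 × 200%/5⌋ = $105,355; SL = ⌊$250,488/5⌋ = $50,097 → take DB $105,355. Book value $158,033.
Year 2: DB = ⌊$158,033 × 200%/5⌋ = $63,213; SL = ⌊$145,133/4⌋ = $36,283 → take DB $63,213. Book value $94,820.
Year 3: DB = ⌊$94,820 × 200%/5⌋ = $37,928; SL = ⌊$81,920/3⌋ = $27,306 → take DB $37,928. Book value $56,892.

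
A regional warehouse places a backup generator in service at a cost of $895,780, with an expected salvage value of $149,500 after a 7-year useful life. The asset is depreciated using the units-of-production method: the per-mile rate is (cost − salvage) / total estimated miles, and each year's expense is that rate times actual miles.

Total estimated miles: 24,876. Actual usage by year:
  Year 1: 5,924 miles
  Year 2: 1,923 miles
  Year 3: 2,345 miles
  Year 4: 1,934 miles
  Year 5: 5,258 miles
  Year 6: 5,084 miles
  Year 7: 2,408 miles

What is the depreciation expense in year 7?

$72,240

Depreciable base = $895,780 − $149,500 = $746,280.
Rate = $746,280 / 24,876 miles = $30 per mile.
Year 1: 5,924 × $30 = $177,720. Book value $718,060.
Year 2: 1,923 × $30 = $57,690. Book value $660,370.
Year 3: 2,345 × $30 = $70,350. Book value $590,020.
Year 4: 1,934 × $30 = $58,020. Book value $532,000.
Year 5: 5,258 × $30 = $157,740. Book value $374,260.
Year 6: 5,084 × $30 = $152,520. Book value $221,740.
Year 7: 2,408 × $30 = $72,240. Book value $149,500.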